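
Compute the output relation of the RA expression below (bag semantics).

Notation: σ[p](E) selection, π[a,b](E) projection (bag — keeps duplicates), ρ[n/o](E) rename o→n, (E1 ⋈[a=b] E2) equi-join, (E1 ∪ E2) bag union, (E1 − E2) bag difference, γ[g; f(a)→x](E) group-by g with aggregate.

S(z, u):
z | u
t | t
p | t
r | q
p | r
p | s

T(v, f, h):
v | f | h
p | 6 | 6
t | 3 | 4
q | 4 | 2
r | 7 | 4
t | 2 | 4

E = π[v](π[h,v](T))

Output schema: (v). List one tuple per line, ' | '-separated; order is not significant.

Stepwise |·|:
  T → 5
  π[h,v](T) → 5
  π[v](π[h,v](T)) → 5

== RESULT ==
v
p
q
r
t
t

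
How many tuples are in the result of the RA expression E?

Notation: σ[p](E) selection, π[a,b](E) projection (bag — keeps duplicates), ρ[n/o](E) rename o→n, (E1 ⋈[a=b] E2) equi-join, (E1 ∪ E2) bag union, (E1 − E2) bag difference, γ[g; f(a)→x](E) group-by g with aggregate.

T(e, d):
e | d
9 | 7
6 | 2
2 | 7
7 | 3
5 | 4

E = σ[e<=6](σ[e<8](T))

Stepwise |·|:
  T → 5
  σ[e<8](T) → 4
  σ[e<=6](σ[e<8](T)) → 3

|E| = 3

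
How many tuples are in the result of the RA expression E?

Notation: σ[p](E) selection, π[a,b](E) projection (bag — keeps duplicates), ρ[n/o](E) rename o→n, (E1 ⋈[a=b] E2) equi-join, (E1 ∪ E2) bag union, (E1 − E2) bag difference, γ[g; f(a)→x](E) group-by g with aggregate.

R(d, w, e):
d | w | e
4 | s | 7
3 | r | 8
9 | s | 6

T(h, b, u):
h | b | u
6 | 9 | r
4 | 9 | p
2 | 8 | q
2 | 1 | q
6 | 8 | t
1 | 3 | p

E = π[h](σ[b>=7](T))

Stepwise |·|:
  T → 6
  σ[b>=7](T) → 4
  π[h](σ[b>=7](T)) → 4

|E| = 4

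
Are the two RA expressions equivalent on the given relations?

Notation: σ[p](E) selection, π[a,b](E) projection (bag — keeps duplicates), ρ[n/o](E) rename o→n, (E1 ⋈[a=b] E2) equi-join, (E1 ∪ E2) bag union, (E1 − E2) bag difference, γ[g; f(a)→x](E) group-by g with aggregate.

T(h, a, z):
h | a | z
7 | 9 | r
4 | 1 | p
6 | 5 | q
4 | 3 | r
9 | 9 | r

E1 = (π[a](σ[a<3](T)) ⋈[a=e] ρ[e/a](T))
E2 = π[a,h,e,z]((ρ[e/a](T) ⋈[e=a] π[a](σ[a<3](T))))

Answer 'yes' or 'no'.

E1 subexpression sizes:
  T → 5
  σ[a<3](T) → 1
  π[a](σ[a<3](T)) → 1
  T → 5
  ρ[e/a](T) → 5
  (π[a](σ[a<3](T)) ⋈[a=e] ρ[e/a](T)) → 1
E2 subexpression sizes:
  T → 5
  ρ[e/a](T) → 5
  T → 5
  σ[a<3](T) → 1
  π[a](σ[a<3](T)) → 1
  (ρ[e/a](T) ⋈[e=a] π[a](σ[a<3](T))) → 1
  π[a,h,e,z]((ρ[e/a](T) ⋈[e=a] π[a](σ[a<3](T)))) → 1

E1 and E2 produce the same multiset:
a | h | e | z
1 | 4 | 1 | p

yes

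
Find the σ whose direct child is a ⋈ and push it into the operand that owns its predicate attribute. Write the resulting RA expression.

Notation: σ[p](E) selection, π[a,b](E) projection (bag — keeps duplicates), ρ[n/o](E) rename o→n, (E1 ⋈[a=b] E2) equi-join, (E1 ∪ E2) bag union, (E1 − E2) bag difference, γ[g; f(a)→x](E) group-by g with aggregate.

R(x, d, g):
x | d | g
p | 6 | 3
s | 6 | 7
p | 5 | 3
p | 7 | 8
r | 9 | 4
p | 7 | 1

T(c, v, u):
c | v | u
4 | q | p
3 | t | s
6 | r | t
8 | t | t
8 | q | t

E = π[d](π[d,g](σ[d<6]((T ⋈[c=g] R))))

σ filters on d, owned by the right side.
E' = π[d](π[d,g]((T ⋈[c=g] σ[d<6](R))))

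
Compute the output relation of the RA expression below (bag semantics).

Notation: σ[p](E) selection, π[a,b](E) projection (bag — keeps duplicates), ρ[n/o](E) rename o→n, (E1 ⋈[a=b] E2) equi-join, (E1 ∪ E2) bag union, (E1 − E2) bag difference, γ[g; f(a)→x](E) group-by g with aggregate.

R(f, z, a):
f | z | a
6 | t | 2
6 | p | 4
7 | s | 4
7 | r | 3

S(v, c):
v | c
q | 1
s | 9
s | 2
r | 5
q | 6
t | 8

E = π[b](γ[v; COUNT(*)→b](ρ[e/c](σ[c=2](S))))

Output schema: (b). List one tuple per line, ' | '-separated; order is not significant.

Subexpression sizes:
  S → 6
  σ[c=2](S) → 1
  ρ[e/c](σ[c=2](S)) → 1
  γ[v; COUNT(*)→b](ρ[e/c](σ[c=2](S))) → 1
  π[b](γ[v; COUNT(*)→b](ρ[e/c](σ[c=2](S)))) → 1

== RESULT ==
b
1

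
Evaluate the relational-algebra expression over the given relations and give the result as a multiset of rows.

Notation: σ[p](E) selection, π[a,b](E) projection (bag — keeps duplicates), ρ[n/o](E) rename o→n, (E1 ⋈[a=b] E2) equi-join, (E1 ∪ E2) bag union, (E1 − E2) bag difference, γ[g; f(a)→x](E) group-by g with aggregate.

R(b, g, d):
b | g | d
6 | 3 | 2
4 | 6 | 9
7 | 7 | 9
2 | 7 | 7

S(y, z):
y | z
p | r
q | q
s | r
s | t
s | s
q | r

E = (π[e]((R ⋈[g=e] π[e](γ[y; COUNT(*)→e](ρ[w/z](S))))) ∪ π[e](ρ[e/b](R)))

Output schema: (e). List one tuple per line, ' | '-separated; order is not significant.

Subexpression sizes:
  R → 4
  S → 6
  ρ[w/z](S) → 6
  γ[y; COUNT(*)→e](ρ[w/z](S)) → 3
  π[e](γ[y; COUNT(*)→e](ρ[w/z](S))) → 3
  (R ⋈[g=e] π[e](γ[y; COUNT(*)→e](ρ[w/z](S)))) → 1
  π[e]((R ⋈[g=e] π[e](γ[y; COUNT(*)→e](ρ[w/z](S))))) → 1
  R → 4
  ρ[e/b](R) → 4
  π[e](ρ[e/b](R)) → 4
  (π[e]((R ⋈[g=e] π[e](γ[y; COUNT(*)→e](ρ[w/z](S))))) ∪ π[e](ρ[e/b](R))) → 5

== RESULT ==
e
2
3
4
6
7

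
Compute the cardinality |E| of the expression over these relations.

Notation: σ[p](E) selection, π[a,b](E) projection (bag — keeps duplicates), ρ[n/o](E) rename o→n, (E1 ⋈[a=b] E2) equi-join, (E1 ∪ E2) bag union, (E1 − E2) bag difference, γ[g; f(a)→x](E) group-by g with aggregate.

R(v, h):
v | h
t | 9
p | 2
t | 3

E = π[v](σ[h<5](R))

Stepwise |·|:
  R → 3
  σ[h<5](R) → 2
  π[v](σ[h<5](R)) → 2

|E| = 2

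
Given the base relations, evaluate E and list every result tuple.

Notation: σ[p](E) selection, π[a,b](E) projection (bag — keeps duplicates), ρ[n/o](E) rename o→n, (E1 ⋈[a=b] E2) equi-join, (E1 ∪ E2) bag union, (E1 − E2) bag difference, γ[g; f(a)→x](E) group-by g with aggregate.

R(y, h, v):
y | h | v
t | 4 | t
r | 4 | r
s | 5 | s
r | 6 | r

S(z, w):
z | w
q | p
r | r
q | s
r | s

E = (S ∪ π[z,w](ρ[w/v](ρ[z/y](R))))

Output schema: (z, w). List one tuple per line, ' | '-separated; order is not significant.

Stepwise |·|:
  S → 4
  R → 4
  ρ[z/y](R) → 4
  ρ[w/v](ρ[z/y](R)) → 4
  π[z,w](ρ[w/v](ρ[z/y](R))) → 4
  (S ∪ π[z,w](ρ[w/v](ρ[z/y](R)))) → 8

== RESULT ==
z | w
q | p
q | s
r | r
r | r
r | r
r | s
s | s
t | t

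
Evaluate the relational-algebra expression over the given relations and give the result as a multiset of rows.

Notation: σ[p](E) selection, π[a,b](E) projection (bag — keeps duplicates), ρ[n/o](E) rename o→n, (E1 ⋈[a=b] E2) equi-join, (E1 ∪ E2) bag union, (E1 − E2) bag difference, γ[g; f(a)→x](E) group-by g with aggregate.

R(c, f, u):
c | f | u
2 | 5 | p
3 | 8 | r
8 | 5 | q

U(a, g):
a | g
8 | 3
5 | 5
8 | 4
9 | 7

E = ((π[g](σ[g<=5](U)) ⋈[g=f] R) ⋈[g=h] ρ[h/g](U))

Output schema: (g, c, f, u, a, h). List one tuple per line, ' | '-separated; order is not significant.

Per-node cardinality:
  U → 4
  σ[g<=5](U) → 3
  π[g](σ[g<=5](U)) → 3
  R → 3
  (π[g](σ[g<=5](U)) ⋈[g=f] R) → 2
  U → 4
  ρ[h/g](U) → 4
  ((π[g](σ[g<=5](U)) ⋈[g=f] R) ⋈[g=h] ρ[h/g](U)) → 2

== RESULT ==
g | c | f | u | a | h
5 | 2 | 5 | p | 5 | 5
5 | 8 | 5 | q | 5 | 5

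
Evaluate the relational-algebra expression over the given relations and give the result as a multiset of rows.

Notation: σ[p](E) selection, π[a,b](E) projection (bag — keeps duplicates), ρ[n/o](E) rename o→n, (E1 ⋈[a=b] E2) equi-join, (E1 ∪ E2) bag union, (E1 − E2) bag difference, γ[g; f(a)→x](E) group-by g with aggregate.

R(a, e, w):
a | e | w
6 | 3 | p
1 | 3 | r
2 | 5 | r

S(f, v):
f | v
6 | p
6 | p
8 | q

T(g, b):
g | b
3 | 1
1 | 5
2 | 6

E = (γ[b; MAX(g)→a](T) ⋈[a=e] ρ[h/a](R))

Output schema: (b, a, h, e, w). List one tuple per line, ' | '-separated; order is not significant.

Row counts bottom-up:
  T → 3
  γ[b; MAX(g)→a](T) → 3
  R → 3
  ρ[h/a](R) → 3
  (γ[b; MAX(g)→a](T) ⋈[a=e] ρ[h/a](R)) → 2

== RESULT ==
b | a | h | e | w
1 | 3 | 1 | 3 | r
1 | 3 | 6 | 3 | p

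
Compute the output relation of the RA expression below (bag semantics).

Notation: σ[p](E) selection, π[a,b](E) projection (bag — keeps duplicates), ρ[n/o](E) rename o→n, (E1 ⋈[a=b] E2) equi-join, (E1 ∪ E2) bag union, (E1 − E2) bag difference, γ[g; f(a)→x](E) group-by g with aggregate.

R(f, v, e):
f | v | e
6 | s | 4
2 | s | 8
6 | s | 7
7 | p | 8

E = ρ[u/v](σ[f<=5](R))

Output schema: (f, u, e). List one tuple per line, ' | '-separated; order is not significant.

Per-node cardinality:
  R → 4
  σ[f<=5](R) → 1
  ρ[u/v](σ[f<=5](R)) → 1

== RESULT ==
f | u | e
2 | s | 8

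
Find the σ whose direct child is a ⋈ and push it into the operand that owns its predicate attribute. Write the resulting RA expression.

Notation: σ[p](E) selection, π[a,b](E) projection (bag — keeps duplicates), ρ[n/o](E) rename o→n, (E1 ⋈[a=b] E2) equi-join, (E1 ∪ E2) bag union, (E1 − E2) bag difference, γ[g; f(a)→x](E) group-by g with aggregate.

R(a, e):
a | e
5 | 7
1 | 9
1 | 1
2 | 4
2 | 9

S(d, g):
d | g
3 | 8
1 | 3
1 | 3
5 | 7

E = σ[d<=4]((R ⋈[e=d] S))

σ filters on d, owned by the right side.
E' = (R ⋈[e=d] σ[d<=4](S))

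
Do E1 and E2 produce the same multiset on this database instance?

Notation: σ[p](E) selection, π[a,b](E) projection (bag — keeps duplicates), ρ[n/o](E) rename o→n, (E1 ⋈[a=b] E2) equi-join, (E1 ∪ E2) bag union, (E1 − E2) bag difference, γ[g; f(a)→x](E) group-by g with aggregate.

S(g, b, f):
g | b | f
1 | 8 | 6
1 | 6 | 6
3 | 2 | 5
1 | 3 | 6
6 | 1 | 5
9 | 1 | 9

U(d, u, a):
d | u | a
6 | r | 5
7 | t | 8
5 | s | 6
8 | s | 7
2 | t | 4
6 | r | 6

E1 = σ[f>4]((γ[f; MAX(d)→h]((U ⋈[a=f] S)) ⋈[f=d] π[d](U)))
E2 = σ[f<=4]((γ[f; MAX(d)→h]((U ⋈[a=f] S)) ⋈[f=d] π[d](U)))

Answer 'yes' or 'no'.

E1 stepwise |·|:
  U → 6
  S → 6
  (U ⋈[a=f] S) → 8
  γ[f; MAX(d)→h]((U ⋈[a=f] S)) → 2
  U → 6
  π[d](U) → 6
  (γ[f; MAX(d)→h]((U ⋈[a=f] S)) ⋈[f=d] π[d](U)) → 3
  σ[f>4]((γ[f; MAX(d)→h]((U ⋈[a=f] S)) ⋈[f=d] π[d](U))) → 3
E2 stepwise |·|:
  U → 6
  S → 6
  (U ⋈[a=f] S) → 8
  γ[f; MAX(d)→h]((U ⋈[a=f] S)) → 2
  U → 6
  π[d](U) → 6
  (γ[f; MAX(d)→h]((U ⋈[a=f] S)) ⋈[f=d] π[d](U)) → 3
  σ[f<=4]((γ[f; MAX(d)→h]((U ⋈[a=f] S)) ⋈[f=d] π[d](U))) → 0

E1 result:
f | h | d
5 | 6 | 5
6 | 6 | 6
6 | 6 | 6
E2 result:
f | h | d
(0 rows)
Witness: (6, 6, 6) appears 2× in E1 but 0× in E2.

no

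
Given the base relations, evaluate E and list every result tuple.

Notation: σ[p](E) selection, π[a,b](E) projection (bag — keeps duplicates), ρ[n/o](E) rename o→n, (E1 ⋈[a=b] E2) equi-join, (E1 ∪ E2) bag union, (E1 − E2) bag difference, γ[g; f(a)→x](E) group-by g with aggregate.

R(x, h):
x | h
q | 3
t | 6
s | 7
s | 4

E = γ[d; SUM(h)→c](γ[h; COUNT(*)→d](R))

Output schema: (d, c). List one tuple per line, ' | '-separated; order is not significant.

Row counts bottom-up:
  R → 4
  γ[h; COUNT(*)→d](R) → 4
  γ[d; SUM(h)→c](γ[h; COUNT(*)→d](R)) → 1

== RESULT ==
d | c
1 | 20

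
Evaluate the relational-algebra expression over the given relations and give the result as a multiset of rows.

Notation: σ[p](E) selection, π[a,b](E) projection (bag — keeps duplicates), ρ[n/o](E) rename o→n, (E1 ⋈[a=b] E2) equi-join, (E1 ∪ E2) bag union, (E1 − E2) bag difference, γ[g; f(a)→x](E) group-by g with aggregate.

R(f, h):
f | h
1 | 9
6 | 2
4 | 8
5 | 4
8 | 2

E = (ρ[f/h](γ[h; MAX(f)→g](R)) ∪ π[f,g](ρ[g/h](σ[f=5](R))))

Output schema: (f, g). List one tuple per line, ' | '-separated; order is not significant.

Subexpression sizes:
  R → 5
  γ[h; MAX(f)→g](R) → 4
  ρ[f/h](γ[h; MAX(f)→g](R)) → 4
  R → 5
  σ[f=5](R) → 1
  ρ[g/h](σ[f=5](R)) → 1
  π[f,g](ρ[g/h](σ[f=5](R))) → 1
  (ρ[f/h](γ[h; MAX(f)→g](R)) ∪ π[f,g](ρ[g/h](σ[f=5](R)))) → 5

== RESULT ==
f | g
2 | 8
4 | 5
5 | 4
8 | 4
9 | 1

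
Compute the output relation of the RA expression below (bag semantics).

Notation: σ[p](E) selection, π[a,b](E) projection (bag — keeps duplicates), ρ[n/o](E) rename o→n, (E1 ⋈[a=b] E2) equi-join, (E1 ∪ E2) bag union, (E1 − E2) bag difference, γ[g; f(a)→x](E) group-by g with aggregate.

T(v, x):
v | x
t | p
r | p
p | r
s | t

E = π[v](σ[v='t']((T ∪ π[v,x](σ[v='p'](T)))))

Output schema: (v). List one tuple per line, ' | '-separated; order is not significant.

Stepwise |·|:
  T → 4
  T → 4
  σ[v='p'](T) → 1
  π[v,x](σ[v='p'](T)) → 1
  (T ∪ π[v,x](σ[v='p'](T))) → 5
  σ[v='t']((T ∪ π[v,x](σ[v='p'](T)))) → 1
  π[v](σ[v='t']((T ∪ π[v,x](σ[v='p'](T))))) → 1

== RESULT ==
v
t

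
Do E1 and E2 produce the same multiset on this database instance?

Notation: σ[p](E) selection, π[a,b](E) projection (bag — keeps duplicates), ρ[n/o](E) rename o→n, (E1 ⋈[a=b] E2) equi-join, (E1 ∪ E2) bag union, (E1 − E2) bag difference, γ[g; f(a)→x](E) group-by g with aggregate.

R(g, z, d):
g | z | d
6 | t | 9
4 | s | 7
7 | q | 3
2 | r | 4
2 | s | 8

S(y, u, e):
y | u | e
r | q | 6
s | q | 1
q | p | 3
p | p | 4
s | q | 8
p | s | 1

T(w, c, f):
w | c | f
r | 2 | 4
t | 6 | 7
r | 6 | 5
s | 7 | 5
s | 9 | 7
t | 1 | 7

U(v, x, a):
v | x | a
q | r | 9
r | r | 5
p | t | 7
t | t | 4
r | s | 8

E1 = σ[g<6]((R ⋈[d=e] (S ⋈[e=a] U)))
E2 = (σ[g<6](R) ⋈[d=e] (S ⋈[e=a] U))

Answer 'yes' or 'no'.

E1 subexpression sizes:
  R → 5
  S → 6
  U → 5
  (S ⋈[e=a] U) → 2
  (R ⋈[d=e] (S ⋈[e=a] U)) → 2
  σ[g<6]((R ⋈[d=e] (S ⋈[e=a] U))) → 2
E2 subexpression sizes:
  R → 5
  σ[g<6](R) → 3
  S → 6
  U → 5
  (S ⋈[e=a] U) → 2
  (σ[g<6](R) ⋈[d=e] (S ⋈[e=a] U)) → 2

E1 and E2 produce the same multiset:
g | z | d | y | u | e | v | x | a
2 | r | 4 | p | p | 4 | t | t | 4
2 | s | 8 | s | q | 8 | r | s | 8

yes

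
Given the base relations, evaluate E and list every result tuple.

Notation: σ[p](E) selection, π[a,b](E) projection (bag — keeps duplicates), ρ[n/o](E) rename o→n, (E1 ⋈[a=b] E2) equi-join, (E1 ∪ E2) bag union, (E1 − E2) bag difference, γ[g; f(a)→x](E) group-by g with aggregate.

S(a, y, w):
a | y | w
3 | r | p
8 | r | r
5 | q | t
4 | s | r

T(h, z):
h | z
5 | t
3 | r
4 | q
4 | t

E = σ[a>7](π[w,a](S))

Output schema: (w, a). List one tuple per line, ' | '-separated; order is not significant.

Per-node cardinality:
  S → 4
  π[w,a](S) → 4
  σ[a>7](π[w,a](S)) → 1

== RESULT ==
w | a
r | 8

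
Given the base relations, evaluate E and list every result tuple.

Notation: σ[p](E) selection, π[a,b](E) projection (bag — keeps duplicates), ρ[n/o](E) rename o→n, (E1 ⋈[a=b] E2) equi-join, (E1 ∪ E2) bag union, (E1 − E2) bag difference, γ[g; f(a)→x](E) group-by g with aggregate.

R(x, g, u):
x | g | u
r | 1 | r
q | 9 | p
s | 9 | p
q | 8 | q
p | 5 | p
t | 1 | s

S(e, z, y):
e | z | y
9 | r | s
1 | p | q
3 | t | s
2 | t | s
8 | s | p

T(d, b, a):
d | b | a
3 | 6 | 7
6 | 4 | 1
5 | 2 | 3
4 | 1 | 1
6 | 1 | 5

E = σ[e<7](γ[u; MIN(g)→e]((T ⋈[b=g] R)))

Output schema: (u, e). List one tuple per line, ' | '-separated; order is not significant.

Stepwise |·|:
  T → 5
  R → 6
  (T ⋈[b=g] R) → 4
  γ[u; MIN(g)→e]((T ⋈[b=g] R)) → 2
  σ[e<7](γ[u; MIN(g)→e]((T ⋈[b=g] R))) → 2

== RESULT ==
u | e
r | 1
s | 1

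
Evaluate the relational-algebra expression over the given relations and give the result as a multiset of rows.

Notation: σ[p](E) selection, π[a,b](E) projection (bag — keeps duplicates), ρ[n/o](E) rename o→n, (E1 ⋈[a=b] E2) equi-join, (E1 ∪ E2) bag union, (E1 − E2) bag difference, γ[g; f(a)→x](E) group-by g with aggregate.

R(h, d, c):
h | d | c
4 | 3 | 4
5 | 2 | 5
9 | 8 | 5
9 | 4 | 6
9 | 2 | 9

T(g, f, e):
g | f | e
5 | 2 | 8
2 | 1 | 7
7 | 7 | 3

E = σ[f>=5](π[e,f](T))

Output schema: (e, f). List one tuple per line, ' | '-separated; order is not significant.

Subexpression sizes:
  T → 3
  π[e,f](T) → 3
  σ[f>=5](π[e,f](T)) → 1

== RESULT ==
e | f
3 | 7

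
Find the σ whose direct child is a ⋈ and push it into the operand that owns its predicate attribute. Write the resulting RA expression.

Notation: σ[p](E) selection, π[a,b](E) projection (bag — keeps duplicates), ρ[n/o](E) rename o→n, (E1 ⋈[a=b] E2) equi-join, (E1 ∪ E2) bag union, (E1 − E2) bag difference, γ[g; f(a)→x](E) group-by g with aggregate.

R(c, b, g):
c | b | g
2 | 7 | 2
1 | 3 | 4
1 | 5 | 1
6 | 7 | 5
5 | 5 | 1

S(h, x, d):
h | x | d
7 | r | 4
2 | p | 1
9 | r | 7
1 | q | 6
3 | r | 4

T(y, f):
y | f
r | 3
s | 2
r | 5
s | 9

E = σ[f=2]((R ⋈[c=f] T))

σ filters on f, owned by the right side.
E' = (R ⋈[c=f] σ[f=2](T))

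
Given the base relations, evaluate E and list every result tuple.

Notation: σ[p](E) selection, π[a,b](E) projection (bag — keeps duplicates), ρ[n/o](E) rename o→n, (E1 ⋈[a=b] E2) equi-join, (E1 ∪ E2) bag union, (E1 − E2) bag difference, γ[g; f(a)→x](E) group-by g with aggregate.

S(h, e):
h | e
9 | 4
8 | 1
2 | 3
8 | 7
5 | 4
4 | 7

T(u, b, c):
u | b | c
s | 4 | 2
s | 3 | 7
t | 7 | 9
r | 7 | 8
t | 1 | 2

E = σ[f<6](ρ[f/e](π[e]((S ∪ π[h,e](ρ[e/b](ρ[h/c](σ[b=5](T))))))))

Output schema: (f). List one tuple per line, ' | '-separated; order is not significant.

Per-node cardinality:
  S → 6
  T → 5
  σ[b=5](T) → 0
  ρ[h/c](σ[b=5](T)) → 0
  ρ[e/b](ρ[h/c](σ[b=5](T))) → 0
  π[h,e](ρ[e/b](ρ[h/c](σ[b=5](T)))) → 0
  (S ∪ π[h,e](ρ[e/b](ρ[h/c](σ[b=5](T))))) → 6
  π[e]((S ∪ π[h,e](ρ[e/b](ρ[h/c](σ[b=5](T)))))) → 6
  ρ[f/e](π[e]((S ∪ π[h,e](ρ[e/b](ρ[h/c](σ[b=5](T))))))) → 6
  σ[f<6](ρ[f/e](π[e]((S ∪ π[h,e](ρ[e/b](ρ[h/c](σ[b=5](T)))))))) → 4

== RESULT ==
f
1
3
4
4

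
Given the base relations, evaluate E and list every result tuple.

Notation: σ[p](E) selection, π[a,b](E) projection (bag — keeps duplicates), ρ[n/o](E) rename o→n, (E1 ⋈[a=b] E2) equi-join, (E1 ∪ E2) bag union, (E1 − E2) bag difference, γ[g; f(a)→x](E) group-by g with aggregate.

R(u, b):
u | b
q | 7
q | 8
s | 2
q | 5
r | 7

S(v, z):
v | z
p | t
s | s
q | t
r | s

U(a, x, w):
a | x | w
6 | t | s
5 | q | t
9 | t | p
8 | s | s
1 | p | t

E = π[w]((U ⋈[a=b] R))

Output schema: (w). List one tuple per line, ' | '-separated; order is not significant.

Per-node cardinality:
  U → 5
  R → 5
  (U ⋈[a=b] R) → 2
  π[w]((U ⋈[a=b] R)) → 2

== RESULT ==
w
s
t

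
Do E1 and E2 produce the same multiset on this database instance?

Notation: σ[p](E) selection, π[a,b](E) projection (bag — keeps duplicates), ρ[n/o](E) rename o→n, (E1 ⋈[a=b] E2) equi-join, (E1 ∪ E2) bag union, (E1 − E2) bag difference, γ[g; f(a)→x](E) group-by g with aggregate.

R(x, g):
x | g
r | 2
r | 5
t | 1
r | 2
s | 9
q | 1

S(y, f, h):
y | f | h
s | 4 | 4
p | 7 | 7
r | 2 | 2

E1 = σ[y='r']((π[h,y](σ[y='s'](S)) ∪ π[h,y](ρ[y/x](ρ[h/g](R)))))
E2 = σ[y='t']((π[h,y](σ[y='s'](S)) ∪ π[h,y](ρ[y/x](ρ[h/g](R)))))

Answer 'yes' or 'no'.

E1 stepwise |·|:
  S → 3
  σ[y='s'](S) → 1
  π[h,y](σ[y='s'](S)) → 1
  R → 6
  ρ[h/g](R) → 6
  ρ[y/x](ρ[h/g](R)) → 6
  π[h,y](ρ[y/x](ρ[h/g](R))) → 6
  (π[h,y](σ[y='s'](S)) ∪ π[h,y](ρ[y/x](ρ[h/g](R)))) → 7
  σ[y='r']((π[h,y](σ[y='s'](S)) ∪ π[h,y](ρ[y/x](ρ[h/g](R))))) → 3
E2 stepwise |·|:
  S → 3
  σ[y='s'](S) → 1
  π[h,y](σ[y='s'](S)) → 1
  R → 6
  ρ[h/g](R) → 6
  ρ[y/x](ρ[h/g](R)) → 6
  π[h,y](ρ[y/x](ρ[h/g](R))) → 6
  (π[h,y](σ[y='s'](S)) ∪ π[h,y](ρ[y/x](ρ[h/g](R)))) → 7
  σ[y='t']((π[h,y](σ[y='s'](S)) ∪ π[h,y](ρ[y/x](ρ[h/g](R))))) → 1

E1 result:
h | y
2 | r
2 | r
5 | r
E2 result:
h | y
1 | t
Witness: (5, 'r') appears 1× in E1 but 0× in E2.

no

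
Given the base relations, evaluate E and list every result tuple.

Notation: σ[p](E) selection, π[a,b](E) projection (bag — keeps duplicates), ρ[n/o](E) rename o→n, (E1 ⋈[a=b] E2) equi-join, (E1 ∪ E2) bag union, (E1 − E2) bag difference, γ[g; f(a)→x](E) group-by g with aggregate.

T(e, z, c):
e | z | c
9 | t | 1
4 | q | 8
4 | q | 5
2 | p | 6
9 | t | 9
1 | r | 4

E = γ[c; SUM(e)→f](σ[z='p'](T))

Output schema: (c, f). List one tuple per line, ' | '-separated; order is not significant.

Row counts bottom-up:
  T → 6
  σ[z='p'](T) → 1
  γ[c; SUM(e)→f](σ[z='p'](T)) → 1

== RESULT ==
c | f
6 | 2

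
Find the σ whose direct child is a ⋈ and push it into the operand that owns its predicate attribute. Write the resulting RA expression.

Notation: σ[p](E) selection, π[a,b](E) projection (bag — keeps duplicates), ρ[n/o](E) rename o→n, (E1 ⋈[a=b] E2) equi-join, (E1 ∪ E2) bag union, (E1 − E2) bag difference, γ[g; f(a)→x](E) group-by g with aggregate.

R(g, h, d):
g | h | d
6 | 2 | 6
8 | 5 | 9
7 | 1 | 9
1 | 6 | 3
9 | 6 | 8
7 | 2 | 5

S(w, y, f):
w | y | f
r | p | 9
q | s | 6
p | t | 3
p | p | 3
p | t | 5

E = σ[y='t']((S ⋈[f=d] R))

σ filters on y, owned by the left side.
E' = (σ[y='t'](S) ⋈[f=d] R)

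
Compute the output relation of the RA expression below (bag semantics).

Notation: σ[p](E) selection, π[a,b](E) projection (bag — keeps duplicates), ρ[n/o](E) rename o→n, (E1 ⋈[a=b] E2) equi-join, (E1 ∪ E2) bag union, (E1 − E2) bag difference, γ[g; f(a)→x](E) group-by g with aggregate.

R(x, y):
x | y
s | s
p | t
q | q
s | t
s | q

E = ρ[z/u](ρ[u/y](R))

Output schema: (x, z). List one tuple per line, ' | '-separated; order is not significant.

Row counts bottom-up:
  R → 5
  ρ[u/y](R) → 5
  ρ[z/u](ρ[u/y](R)) → 5

== RESULT ==
x | z
p | t
q | q
s | q
s | s
s | t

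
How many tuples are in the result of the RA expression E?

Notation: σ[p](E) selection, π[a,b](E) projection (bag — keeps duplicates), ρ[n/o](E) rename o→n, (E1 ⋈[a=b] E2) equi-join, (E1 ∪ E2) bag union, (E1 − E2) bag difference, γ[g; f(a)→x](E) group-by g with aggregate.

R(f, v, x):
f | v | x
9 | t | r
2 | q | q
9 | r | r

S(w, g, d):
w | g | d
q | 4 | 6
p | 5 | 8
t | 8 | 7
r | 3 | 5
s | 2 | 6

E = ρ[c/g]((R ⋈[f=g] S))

Per-node cardinality:
  R → 3
  S → 5
  (R ⋈[f=g] S) → 1
  ρ[c/g]((R ⋈[f=g] S)) → 1

|E| = 1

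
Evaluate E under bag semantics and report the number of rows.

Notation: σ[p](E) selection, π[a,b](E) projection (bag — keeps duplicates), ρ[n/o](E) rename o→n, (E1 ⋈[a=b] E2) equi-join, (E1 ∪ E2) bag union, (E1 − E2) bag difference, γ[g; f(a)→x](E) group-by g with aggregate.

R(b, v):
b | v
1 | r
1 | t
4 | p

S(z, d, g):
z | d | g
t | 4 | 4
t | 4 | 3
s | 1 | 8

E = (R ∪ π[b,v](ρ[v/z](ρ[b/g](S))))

Per-node cardinality:
  R → 3
  S → 3
  ρ[b/g](S) → 3
  ρ[v/z](ρ[b/g](S)) → 3
  π[b,v](ρ[v/z](ρ[b/g](S))) → 3
  (R ∪ π[b,v](ρ[v/z](ρ[b/g](S)))) → 6

|E| = 6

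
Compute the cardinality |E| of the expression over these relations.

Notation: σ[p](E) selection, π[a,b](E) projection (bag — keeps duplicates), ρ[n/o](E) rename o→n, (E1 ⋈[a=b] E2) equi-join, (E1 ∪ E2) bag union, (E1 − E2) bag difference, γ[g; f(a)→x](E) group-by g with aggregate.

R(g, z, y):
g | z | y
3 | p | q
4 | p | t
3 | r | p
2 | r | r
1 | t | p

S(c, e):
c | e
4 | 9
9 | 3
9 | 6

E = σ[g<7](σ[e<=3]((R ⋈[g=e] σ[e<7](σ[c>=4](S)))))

Per-node cardinality:
  R → 5
  S → 3
  σ[c>=4](S) → 3
  σ[e<7](σ[c>=4](S)) → 2
  (R ⋈[g=e] σ[e<7](σ[c>=4](S))) → 2
  σ[e<=3]((R ⋈[g=e] σ[e<7](σ[c>=4](S)))) → 2
  σ[g<7](σ[e<=3]((R ⋈[g=e] σ[e<7](σ[c>=4](S))))) → 2

|E| = 2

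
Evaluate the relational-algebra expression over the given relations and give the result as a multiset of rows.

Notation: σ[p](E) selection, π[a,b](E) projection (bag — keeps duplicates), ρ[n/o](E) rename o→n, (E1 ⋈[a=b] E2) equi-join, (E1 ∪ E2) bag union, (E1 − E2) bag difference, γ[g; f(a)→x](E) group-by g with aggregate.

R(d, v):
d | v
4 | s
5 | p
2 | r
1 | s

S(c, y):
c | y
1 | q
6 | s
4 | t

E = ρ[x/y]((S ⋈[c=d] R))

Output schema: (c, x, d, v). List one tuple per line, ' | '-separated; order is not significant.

Per-node cardinality:
  S → 3
  R → 4
  (S ⋈[c=d] R) → 2
  ρ[x/y]((S ⋈[c=d] R)) → 2

== RESULT ==
c | x | d | v
1 | q | 1 | s
4 | t | 4 | s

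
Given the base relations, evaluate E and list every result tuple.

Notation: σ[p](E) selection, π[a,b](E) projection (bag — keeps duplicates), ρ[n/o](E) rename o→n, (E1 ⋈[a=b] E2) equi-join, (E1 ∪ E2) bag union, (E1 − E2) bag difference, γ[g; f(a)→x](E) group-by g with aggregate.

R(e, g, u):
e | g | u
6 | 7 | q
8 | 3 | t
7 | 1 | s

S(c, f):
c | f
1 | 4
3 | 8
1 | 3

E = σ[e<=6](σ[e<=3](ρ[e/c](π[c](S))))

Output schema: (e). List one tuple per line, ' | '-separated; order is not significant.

Stepwise |·|:
  S → 3
  π[c](S) → 3
  ρ[e/c](π[c](S)) → 3
  σ[e<=3](ρ[e/c](π[c](S))) → 3
  σ[e<=6](σ[e<=3](ρ[e/c](π[c](S)))) → 3

== RESULT ==
e
1
1
3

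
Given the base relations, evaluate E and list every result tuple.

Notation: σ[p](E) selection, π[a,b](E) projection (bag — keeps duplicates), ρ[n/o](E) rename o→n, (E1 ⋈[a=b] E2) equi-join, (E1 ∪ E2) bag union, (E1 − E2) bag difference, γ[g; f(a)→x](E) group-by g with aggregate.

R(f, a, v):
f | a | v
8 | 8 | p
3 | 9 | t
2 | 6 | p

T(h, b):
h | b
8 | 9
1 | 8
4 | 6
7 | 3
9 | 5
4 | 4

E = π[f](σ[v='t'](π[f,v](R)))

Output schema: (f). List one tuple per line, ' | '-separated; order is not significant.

Subexpression sizes:
  R → 3
  π[f,v](R) → 3
  σ[v='t'](π[f,v](R)) → 1
  π[f](σ[v='t'](π[f,v](R))) → 1

== RESULT ==
f
3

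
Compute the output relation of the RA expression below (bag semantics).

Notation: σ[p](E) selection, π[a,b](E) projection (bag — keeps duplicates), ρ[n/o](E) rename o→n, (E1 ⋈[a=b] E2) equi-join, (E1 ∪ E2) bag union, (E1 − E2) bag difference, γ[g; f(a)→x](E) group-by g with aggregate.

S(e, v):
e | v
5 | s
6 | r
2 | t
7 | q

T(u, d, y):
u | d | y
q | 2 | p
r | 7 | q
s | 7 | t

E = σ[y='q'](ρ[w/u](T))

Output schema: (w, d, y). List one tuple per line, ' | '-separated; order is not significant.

Per-node cardinality:
  T → 3
  ρ[w/u](T) → 3
  σ[y='q'](ρ[w/u](T)) → 1

== RESULT ==
w | d | y
r | 7 | q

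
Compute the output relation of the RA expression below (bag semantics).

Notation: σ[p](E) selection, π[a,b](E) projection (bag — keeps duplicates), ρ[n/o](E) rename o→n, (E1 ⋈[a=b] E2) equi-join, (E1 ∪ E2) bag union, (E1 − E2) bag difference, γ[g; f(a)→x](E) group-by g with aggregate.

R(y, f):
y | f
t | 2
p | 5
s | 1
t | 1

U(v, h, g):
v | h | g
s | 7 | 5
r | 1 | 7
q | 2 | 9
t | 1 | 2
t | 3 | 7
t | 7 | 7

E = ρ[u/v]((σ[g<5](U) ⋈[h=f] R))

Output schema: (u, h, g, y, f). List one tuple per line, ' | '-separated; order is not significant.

Row counts bottom-up:
  U → 6
  σ[g<5](U) → 1
  R → 4
  (σ[g<5](U) ⋈[h=f] R) → 2
  ρ[u/v]((σ[g<5](U) ⋈[h=f] R)) → 2

== RESULT ==
u | h | g | y | f
t | 1 | 2 | s | 1
t | 1 | 2 | t | 1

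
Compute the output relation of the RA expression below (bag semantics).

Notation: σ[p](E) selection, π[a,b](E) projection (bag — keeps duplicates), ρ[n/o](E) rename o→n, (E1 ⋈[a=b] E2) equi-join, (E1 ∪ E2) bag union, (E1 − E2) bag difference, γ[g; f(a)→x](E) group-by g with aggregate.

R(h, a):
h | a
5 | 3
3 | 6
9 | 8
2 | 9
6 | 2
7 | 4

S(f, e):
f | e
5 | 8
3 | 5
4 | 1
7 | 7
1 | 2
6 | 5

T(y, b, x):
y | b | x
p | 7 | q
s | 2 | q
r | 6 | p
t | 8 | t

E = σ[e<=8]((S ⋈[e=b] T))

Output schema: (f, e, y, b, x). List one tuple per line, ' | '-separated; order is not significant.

Stepwise |·|:
  S → 6
  T → 4
  (S ⋈[e=b] T) → 3
  σ[e<=8]((S ⋈[e=b] T)) → 3

== RESULT ==
f | e | y | b | x
1 | 2 | s | 2 | q
5 | 8 | t | 8 | t
7 | 7 | p | 7 | q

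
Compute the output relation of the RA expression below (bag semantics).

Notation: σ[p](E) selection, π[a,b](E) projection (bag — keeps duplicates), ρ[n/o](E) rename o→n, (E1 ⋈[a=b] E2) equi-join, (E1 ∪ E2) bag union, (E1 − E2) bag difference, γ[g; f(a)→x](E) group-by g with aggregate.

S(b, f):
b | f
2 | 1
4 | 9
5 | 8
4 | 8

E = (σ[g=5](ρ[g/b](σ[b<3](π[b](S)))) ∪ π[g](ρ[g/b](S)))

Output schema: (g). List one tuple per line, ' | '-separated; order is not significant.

Subexpression sizes:
  S → 4
  π[b](S) → 4
  σ[b<3](π[b](S)) → 1
  ρ[g/b](σ[b<3](π[b](S))) → 1
  σ[g=5](ρ[g/b](σ[b<3](π[b](S)))) → 0
  S → 4
  ρ[g/b](S) → 4
  π[g](ρ[g/b](S)) → 4
  (σ[g=5](ρ[g/b](σ[b<3](π[b](S)))) ∪ π[g](ρ[g/b](S))) → 4

== RESULT ==
g
2
4
4
5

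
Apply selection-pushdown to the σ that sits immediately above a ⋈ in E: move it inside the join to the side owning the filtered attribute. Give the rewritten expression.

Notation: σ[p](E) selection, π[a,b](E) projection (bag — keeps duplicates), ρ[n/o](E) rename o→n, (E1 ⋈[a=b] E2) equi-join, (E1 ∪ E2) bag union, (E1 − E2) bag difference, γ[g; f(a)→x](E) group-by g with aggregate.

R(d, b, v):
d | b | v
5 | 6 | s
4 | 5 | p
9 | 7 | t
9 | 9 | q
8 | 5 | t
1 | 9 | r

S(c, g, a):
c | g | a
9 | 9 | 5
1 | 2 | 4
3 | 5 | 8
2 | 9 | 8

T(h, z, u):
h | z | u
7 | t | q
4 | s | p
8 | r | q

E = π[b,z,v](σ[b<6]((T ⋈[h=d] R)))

σ filters on b, owned by the right side.
E' = π[b,z,v]((T ⋈[h=d] σ[b<6](R)))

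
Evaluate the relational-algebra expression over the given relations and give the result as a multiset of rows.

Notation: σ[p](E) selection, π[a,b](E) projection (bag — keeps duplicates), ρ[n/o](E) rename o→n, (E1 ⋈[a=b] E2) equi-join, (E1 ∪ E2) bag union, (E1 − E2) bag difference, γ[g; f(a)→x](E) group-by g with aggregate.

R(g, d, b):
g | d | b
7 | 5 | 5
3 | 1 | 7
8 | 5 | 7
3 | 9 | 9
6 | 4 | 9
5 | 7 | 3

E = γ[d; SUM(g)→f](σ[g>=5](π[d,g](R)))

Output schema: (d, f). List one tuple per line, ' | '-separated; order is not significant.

Subexpression sizes:
  R → 6
  π[d,g](R) → 6
  σ[g>=5](π[d,g](R)) → 4
  γ[d; SUM(g)→f](σ[g>=5](π[d,g](R))) → 3

== RESULT ==
d | f
4 | 6
5 | 15
7 | 5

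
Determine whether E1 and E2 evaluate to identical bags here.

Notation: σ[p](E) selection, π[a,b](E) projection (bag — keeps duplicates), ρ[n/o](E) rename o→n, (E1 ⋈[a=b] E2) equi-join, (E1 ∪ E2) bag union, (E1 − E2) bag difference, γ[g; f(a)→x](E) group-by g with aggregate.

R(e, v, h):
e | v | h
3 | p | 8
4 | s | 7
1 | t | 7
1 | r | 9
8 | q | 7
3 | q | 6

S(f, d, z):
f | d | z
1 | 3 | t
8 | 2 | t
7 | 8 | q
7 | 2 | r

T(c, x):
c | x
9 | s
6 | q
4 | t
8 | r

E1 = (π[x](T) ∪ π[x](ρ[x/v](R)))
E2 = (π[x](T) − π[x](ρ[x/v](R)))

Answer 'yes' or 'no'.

E1 subexpression sizes:
  T → 4
  π[x](T) → 4
  R → 6
  ρ[x/v](R) → 6
  π[x](ρ[x/v](R)) → 6
  (π[x](T) ∪ π[x](ρ[x/v](R))) → 10
E2 subexpression sizes:
  T → 4
  π[x](T) → 4
  R → 6
  ρ[x/v](R) → 6
  π[x](ρ[x/v](R)) → 6
  (π[x](T) − π[x](ρ[x/v](R))) → 0

E1 result:
x
p
q
q
q
r
r
s
s
t
t
E2 result:
x
(0 rows)
Witness: ('t',) appears 2× in E1 but 0× in E2.

no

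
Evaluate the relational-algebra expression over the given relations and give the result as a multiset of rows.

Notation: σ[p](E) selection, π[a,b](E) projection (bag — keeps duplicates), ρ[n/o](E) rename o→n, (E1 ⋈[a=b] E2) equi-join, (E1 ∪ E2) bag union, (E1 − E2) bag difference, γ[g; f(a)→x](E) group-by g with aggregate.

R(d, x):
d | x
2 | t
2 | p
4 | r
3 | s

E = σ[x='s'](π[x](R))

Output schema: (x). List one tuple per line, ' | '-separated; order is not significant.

Subexpression sizes:
  R → 4
  π[x](R) → 4
  σ[x='s'](π[x](R)) → 1

== RESULT ==
x
s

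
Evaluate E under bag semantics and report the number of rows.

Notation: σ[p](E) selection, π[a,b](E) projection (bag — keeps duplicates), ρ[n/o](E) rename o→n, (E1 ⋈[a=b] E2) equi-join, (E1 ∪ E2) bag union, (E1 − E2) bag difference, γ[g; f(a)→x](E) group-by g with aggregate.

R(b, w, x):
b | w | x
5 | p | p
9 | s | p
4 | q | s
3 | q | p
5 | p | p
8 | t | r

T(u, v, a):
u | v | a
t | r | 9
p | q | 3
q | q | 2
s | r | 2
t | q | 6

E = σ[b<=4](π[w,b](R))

Row counts bottom-up:
  R → 6
  π[w,b](R) → 6
  σ[b<=4](π[w,b](R)) → 2

|E| = 2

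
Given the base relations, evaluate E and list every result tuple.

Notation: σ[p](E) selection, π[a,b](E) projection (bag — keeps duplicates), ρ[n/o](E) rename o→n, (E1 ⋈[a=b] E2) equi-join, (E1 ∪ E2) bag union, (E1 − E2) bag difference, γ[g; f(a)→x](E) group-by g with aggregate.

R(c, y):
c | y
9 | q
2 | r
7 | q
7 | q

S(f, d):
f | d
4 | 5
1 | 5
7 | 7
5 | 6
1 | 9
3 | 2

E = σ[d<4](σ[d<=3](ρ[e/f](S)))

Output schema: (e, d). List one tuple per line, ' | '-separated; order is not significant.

Row counts bottom-up:
  S → 6
  ρ[e/f](S) → 6
  σ[d<=3](ρ[e/f](S)) → 1
  σ[d<4](σ[d<=3](ρ[e/f](S))) → 1

== RESULT ==
e | d
3 | 2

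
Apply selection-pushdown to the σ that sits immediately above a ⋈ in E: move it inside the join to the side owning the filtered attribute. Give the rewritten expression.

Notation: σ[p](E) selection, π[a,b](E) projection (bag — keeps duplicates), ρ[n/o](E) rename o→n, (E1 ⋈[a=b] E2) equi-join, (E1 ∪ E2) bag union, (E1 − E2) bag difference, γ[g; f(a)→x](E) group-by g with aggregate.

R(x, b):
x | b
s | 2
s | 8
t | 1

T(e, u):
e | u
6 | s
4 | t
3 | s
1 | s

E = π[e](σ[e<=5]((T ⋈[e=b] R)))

σ filters on e, owned by the left side.
E' = π[e]((σ[e<=5](T) ⋈[e=b] R))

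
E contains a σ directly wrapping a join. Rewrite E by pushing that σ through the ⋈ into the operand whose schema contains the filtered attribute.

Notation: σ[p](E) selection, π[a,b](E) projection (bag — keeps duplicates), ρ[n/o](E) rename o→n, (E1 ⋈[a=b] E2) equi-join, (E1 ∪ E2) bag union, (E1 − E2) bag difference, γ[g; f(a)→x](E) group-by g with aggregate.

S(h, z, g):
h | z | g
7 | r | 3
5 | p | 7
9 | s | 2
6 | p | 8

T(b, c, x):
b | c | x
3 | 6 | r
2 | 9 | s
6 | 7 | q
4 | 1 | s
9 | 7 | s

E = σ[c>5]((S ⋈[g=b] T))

σ filters on c, owned by the right side.
E' = (S ⋈[g=b] σ[c>5](T))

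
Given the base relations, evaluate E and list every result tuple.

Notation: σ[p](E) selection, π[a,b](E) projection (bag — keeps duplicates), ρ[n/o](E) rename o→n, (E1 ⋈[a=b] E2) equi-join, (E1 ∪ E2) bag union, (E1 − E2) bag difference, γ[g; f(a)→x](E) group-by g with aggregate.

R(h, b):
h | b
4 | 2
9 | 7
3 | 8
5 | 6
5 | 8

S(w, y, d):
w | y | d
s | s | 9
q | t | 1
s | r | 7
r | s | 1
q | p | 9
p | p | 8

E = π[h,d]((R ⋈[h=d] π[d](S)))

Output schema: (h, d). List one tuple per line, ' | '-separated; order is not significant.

Row counts bottom-up:
  R → 5
  S → 6
  π[d](S) → 6
  (R ⋈[h=d] π[d](S)) → 2
  π[h,d]((R ⋈[h=d] π[d](S))) → 2

== RESULT ==
h | d
9 | 9
9 | 9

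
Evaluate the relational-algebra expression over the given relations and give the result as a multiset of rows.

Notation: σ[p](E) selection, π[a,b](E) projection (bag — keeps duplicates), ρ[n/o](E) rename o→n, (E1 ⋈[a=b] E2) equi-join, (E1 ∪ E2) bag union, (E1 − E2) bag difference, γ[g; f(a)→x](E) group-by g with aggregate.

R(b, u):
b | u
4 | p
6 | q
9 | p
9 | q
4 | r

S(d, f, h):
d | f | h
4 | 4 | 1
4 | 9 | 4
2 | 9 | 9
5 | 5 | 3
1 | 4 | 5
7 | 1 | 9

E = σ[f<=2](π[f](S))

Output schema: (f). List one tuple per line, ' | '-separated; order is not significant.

Per-node cardinality:
  S → 6
  π[f](S) → 6
  σ[f<=2](π[f](S)) → 1

== RESULT ==
f
1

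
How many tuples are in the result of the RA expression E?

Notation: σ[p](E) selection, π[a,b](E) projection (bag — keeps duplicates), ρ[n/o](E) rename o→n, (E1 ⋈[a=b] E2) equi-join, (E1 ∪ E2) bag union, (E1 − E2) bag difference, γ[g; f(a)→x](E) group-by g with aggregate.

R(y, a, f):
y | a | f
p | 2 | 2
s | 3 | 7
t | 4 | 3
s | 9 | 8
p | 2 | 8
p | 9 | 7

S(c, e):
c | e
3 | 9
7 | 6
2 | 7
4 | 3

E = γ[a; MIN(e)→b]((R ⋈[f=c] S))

Per-node cardinality:
  R → 6
  S → 4
  (R ⋈[f=c] S) → 4
  γ[a; MIN(e)→b]((R ⋈[f=c] S)) → 4

|E| = 4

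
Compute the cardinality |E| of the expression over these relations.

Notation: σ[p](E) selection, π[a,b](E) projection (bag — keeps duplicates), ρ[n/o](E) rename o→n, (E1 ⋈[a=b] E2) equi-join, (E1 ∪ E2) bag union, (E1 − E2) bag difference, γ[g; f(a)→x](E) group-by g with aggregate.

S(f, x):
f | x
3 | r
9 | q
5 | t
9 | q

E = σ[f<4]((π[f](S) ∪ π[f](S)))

Per-node cardinality:
  S → 4
  π[f](S) → 4
  S → 4
  π[f](S) → 4
  (π[f](S) ∪ π[f](S)) → 8
  σ[f<4]((π[f](S) ∪ π[f](S))) → 2

|E| = 2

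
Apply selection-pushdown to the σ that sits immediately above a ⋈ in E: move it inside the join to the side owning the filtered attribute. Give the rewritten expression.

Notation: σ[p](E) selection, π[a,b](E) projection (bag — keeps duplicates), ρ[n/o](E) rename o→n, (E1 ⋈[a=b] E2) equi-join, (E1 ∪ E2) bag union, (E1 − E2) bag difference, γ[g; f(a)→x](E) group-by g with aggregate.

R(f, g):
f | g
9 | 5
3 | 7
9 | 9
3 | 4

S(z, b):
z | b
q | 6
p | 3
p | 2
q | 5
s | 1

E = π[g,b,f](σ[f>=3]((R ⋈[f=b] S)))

σ filters on f, owned by the left side.
E' = π[g,b,f]((σ[f>=3](R) ⋈[f=b] S))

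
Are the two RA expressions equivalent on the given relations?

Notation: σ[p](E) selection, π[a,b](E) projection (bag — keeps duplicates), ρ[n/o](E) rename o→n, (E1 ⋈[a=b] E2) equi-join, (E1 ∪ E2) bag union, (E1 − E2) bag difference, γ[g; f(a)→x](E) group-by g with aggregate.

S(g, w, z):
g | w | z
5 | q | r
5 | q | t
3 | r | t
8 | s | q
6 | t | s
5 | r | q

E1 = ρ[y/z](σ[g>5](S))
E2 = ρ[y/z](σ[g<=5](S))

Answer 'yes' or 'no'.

E1 stepwise |·|:
  S → 6
  σ[g>5](S) → 2
  ρ[y/z](σ[g>5](S)) → 2
E2 stepwise |·|:
  S → 6
  σ[g<=5](S) → 4
  ρ[y/z](σ[g<=5](S)) → 4

E1 result:
g | w | y
6 | t | s
8 | s | q
E2 result:
g | w | y
3 | r | t
5 | q | r
5 | q | t
5 | r | q
Witness: (3, 'r', 't') appears 0× in E1 but 1× in E2.

no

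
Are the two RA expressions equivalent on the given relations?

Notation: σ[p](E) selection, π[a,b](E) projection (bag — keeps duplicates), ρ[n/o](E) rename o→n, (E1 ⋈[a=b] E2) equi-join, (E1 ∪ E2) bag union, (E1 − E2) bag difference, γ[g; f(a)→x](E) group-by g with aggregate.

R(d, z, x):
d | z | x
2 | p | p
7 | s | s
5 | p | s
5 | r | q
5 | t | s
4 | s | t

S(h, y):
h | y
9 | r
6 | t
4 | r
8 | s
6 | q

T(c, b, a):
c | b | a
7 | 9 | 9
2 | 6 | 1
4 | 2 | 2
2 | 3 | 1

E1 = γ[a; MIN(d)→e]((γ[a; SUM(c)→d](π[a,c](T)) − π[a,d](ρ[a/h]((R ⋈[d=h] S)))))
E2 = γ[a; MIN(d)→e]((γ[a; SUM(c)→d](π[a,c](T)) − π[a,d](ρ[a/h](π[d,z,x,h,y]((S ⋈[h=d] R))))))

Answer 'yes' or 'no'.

E1 row counts bottom-up:
  T → 4
  π[a,c](T) → 4
  γ[a; SUM(c)→d](π[a,c](T)) → 3
  R → 6
  S → 5
  (R ⋈[d=h] S) → 1
  ρ[a/h]((R ⋈[d=h] S)) → 1
  π[a,d](ρ[a/h]((R ⋈[d=h] S))) → 1
  (γ[a; SUM(c)→d](π[a,c](T)) − π[a,d](ρ[a/h]((R ⋈[d=h] S)))) → 3
  γ[a; MIN(d)→e]((γ[a; SUM(c)→d](π[a,c](T)) − π[a,d](ρ[a/h]((R ⋈[d=h] S))))) → 3
E2 row counts bottom-up:
  T → 4
  π[a,c](T) → 4
  γ[a; SUM(c)→d](π[a,c](T)) → 3
  S → 5
  R → 6
  (S ⋈[h=d] R) → 1
  π[d,z,x,h,y]((S ⋈[h=d] R)) → 1
  ρ[a/h](π[d,z,x,h,y]((S ⋈[h=d] R))) → 1
  π[a,d](ρ[a/h](π[d,z,x,h,y]((S ⋈[h=d] R)))) → 1
  (γ[a; SUM(c)→d](π[a,c](T)) − π[a,d](ρ[a/h](π[d,z,x,h,y]((S ⋈[h=d] R))))) → 3
  γ[a; MIN(d)→e]((γ[a; SUM(c)→d](π[a,c](T)) − π[a,d](ρ[a/h](π[d,z,x,h,y]((S ⋈[h=d] R)))))) → 3

E1 and E2 produce the same multiset:
a | e
1 | 4
2 | 4
9 | 7

yes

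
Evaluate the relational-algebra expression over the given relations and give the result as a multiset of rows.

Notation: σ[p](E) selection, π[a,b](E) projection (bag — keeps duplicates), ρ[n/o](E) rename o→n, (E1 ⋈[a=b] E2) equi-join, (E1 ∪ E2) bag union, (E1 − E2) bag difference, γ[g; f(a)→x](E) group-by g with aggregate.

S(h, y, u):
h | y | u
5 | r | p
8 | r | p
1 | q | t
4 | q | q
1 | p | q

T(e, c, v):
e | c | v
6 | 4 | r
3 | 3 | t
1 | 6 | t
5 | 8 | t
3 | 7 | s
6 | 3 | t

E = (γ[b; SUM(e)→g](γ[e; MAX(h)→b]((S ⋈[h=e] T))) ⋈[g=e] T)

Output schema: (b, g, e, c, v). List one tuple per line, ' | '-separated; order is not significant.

Per-node cardinality:
  S → 5
  T → 6
  (S ⋈[h=e] T) → 3
  γ[e; MAX(h)→b]((S ⋈[h=e] T)) → 2
  γ[b; SUM(e)→g](γ[e; MAX(h)→b]((S ⋈[h=e] T))) → 2
  T → 6
  (γ[b; SUM(e)→g](γ[e; MAX(h)→b]((S ⋈[h=e] T))) ⋈[g=e] T) → 2

== RESULT ==
b | g | e | c | v
1 | 1 | 1 | 6 | t
5 | 5 | 5 | 8 | t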